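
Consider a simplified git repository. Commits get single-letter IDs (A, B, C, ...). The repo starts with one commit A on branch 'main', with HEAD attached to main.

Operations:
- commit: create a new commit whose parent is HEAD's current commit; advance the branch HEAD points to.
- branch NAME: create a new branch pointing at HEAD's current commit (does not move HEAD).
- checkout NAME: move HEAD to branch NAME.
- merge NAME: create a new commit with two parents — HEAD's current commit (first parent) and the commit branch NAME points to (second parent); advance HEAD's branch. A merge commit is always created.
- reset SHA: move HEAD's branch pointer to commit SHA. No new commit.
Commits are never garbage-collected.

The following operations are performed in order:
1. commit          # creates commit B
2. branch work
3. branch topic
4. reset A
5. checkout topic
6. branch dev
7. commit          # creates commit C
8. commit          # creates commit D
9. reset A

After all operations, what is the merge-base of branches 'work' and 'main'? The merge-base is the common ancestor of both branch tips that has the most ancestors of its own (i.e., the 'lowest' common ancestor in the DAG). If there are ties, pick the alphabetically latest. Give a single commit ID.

Answer: A

Derivation:
After op 1 (commit): HEAD=main@B [main=B]
After op 2 (branch): HEAD=main@B [main=B work=B]
After op 3 (branch): HEAD=main@B [main=B topic=B work=B]
After op 4 (reset): HEAD=main@A [main=A topic=B work=B]
After op 5 (checkout): HEAD=topic@B [main=A topic=B work=B]
After op 6 (branch): HEAD=topic@B [dev=B main=A topic=B work=B]
After op 7 (commit): HEAD=topic@C [dev=B main=A topic=C work=B]
After op 8 (commit): HEAD=topic@D [dev=B main=A topic=D work=B]
After op 9 (reset): HEAD=topic@A [dev=B main=A topic=A work=B]
ancestors(work=B): ['A', 'B']
ancestors(main=A): ['A']
common: ['A']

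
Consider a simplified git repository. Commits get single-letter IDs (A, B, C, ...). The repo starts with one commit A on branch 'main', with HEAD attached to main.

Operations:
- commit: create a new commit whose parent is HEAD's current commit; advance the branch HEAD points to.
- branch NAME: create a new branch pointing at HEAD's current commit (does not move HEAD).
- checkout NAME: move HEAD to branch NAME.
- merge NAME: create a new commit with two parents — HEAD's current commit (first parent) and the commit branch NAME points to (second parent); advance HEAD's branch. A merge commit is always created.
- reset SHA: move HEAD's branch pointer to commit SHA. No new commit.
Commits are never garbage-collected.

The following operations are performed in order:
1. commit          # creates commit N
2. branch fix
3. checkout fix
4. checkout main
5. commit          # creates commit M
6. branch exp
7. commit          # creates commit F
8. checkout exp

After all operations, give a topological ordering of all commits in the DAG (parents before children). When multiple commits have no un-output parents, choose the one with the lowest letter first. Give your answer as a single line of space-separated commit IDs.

Answer: A N M F

Derivation:
After op 1 (commit): HEAD=main@N [main=N]
After op 2 (branch): HEAD=main@N [fix=N main=N]
After op 3 (checkout): HEAD=fix@N [fix=N main=N]
After op 4 (checkout): HEAD=main@N [fix=N main=N]
After op 5 (commit): HEAD=main@M [fix=N main=M]
After op 6 (branch): HEAD=main@M [exp=M fix=N main=M]
After op 7 (commit): HEAD=main@F [exp=M fix=N main=F]
After op 8 (checkout): HEAD=exp@M [exp=M fix=N main=F]
commit A: parents=[]
commit F: parents=['M']
commit M: parents=['N']
commit N: parents=['A']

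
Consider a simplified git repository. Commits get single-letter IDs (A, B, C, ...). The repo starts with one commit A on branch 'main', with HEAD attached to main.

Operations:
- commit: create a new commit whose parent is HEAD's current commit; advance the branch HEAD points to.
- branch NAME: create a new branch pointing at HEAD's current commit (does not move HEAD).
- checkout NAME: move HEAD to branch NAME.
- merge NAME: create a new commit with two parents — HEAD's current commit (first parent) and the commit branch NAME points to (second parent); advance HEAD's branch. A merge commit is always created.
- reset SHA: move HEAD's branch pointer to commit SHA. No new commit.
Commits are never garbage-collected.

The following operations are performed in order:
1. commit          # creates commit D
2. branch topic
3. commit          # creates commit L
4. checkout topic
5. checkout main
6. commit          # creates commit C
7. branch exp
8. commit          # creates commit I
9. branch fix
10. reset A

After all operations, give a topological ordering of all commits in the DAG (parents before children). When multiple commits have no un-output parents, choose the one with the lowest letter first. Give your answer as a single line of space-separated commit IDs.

Answer: A D L C I

Derivation:
After op 1 (commit): HEAD=main@D [main=D]
After op 2 (branch): HEAD=main@D [main=D topic=D]
After op 3 (commit): HEAD=main@L [main=L topic=D]
After op 4 (checkout): HEAD=topic@D [main=L topic=D]
After op 5 (checkout): HEAD=main@L [main=L topic=D]
After op 6 (commit): HEAD=main@C [main=C topic=D]
After op 7 (branch): HEAD=main@C [exp=C main=C topic=D]
After op 8 (commit): HEAD=main@I [exp=C main=I topic=D]
After op 9 (branch): HEAD=main@I [exp=C fix=I main=I topic=D]
After op 10 (reset): HEAD=main@A [exp=C fix=I main=A topic=D]
commit A: parents=[]
commit C: parents=['L']
commit D: parents=['A']
commit I: parents=['C']
commit L: parents=['D']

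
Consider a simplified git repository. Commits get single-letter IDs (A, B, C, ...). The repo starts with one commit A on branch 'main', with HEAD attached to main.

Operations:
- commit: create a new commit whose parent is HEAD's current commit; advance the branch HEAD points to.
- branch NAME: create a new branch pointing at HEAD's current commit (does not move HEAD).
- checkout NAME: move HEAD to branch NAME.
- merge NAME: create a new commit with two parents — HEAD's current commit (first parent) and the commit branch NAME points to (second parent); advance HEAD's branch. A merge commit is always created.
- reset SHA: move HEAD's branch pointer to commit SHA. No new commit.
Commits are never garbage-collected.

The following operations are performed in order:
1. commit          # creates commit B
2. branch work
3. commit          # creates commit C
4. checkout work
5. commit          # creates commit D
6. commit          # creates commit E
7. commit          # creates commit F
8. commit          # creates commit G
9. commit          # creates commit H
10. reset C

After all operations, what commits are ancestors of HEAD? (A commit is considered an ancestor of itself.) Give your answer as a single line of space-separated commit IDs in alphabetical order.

After op 1 (commit): HEAD=main@B [main=B]
After op 2 (branch): HEAD=main@B [main=B work=B]
After op 3 (commit): HEAD=main@C [main=C work=B]
After op 4 (checkout): HEAD=work@B [main=C work=B]
After op 5 (commit): HEAD=work@D [main=C work=D]
After op 6 (commit): HEAD=work@E [main=C work=E]
After op 7 (commit): HEAD=work@F [main=C work=F]
After op 8 (commit): HEAD=work@G [main=C work=G]
After op 9 (commit): HEAD=work@H [main=C work=H]
After op 10 (reset): HEAD=work@C [main=C work=C]

Answer: A B C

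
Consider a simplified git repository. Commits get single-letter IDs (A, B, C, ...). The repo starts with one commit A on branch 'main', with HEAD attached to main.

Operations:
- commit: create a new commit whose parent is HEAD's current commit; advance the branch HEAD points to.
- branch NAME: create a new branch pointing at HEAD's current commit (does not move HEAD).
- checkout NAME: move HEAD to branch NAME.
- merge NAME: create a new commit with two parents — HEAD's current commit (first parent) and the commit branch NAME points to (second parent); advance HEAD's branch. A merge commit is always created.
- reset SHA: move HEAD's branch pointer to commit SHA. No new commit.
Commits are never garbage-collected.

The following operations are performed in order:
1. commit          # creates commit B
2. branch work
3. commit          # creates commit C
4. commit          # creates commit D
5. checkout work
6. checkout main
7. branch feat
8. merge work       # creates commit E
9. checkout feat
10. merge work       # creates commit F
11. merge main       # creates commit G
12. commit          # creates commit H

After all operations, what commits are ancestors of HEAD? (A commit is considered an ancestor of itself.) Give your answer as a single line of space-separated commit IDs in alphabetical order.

Answer: A B C D E F G H

Derivation:
After op 1 (commit): HEAD=main@B [main=B]
After op 2 (branch): HEAD=main@B [main=B work=B]
After op 3 (commit): HEAD=main@C [main=C work=B]
After op 4 (commit): HEAD=main@D [main=D work=B]
After op 5 (checkout): HEAD=work@B [main=D work=B]
After op 6 (checkout): HEAD=main@D [main=D work=B]
After op 7 (branch): HEAD=main@D [feat=D main=D work=B]
After op 8 (merge): HEAD=main@E [feat=D main=E work=B]
After op 9 (checkout): HEAD=feat@D [feat=D main=E work=B]
After op 10 (merge): HEAD=feat@F [feat=F main=E work=B]
After op 11 (merge): HEAD=feat@G [feat=G main=E work=B]
After op 12 (commit): HEAD=feat@H [feat=H main=E work=B]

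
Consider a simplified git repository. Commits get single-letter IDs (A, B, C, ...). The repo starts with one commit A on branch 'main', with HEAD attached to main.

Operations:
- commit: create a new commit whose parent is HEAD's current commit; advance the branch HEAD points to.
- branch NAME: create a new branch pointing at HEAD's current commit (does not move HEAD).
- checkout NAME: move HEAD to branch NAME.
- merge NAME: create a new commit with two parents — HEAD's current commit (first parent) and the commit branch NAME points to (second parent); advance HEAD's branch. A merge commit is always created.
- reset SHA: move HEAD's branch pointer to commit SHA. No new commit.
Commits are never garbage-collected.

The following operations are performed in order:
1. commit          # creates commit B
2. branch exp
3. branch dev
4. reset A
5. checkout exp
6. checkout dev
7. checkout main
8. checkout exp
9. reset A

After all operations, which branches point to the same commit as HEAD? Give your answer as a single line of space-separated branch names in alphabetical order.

After op 1 (commit): HEAD=main@B [main=B]
After op 2 (branch): HEAD=main@B [exp=B main=B]
After op 3 (branch): HEAD=main@B [dev=B exp=B main=B]
After op 4 (reset): HEAD=main@A [dev=B exp=B main=A]
After op 5 (checkout): HEAD=exp@B [dev=B exp=B main=A]
After op 6 (checkout): HEAD=dev@B [dev=B exp=B main=A]
After op 7 (checkout): HEAD=main@A [dev=B exp=B main=A]
After op 8 (checkout): HEAD=exp@B [dev=B exp=B main=A]
After op 9 (reset): HEAD=exp@A [dev=B exp=A main=A]

Answer: exp main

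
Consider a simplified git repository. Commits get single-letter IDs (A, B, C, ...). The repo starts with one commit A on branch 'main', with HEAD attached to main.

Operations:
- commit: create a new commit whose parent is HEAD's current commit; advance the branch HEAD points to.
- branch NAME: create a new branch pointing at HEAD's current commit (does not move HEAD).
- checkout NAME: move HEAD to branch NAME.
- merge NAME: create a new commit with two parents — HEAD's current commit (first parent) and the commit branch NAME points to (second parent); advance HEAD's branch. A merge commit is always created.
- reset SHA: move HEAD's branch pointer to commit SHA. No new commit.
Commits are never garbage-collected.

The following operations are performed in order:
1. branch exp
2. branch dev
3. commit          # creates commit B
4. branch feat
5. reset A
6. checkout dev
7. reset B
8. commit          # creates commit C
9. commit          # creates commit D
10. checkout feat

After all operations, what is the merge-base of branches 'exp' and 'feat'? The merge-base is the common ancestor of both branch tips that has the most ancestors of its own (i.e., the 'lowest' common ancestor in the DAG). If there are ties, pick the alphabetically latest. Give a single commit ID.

Answer: A

Derivation:
After op 1 (branch): HEAD=main@A [exp=A main=A]
After op 2 (branch): HEAD=main@A [dev=A exp=A main=A]
After op 3 (commit): HEAD=main@B [dev=A exp=A main=B]
After op 4 (branch): HEAD=main@B [dev=A exp=A feat=B main=B]
After op 5 (reset): HEAD=main@A [dev=A exp=A feat=B main=A]
After op 6 (checkout): HEAD=dev@A [dev=A exp=A feat=B main=A]
After op 7 (reset): HEAD=dev@B [dev=B exp=A feat=B main=A]
After op 8 (commit): HEAD=dev@C [dev=C exp=A feat=B main=A]
After op 9 (commit): HEAD=dev@D [dev=D exp=A feat=B main=A]
After op 10 (checkout): HEAD=feat@B [dev=D exp=A feat=B main=A]
ancestors(exp=A): ['A']
ancestors(feat=B): ['A', 'B']
common: ['A']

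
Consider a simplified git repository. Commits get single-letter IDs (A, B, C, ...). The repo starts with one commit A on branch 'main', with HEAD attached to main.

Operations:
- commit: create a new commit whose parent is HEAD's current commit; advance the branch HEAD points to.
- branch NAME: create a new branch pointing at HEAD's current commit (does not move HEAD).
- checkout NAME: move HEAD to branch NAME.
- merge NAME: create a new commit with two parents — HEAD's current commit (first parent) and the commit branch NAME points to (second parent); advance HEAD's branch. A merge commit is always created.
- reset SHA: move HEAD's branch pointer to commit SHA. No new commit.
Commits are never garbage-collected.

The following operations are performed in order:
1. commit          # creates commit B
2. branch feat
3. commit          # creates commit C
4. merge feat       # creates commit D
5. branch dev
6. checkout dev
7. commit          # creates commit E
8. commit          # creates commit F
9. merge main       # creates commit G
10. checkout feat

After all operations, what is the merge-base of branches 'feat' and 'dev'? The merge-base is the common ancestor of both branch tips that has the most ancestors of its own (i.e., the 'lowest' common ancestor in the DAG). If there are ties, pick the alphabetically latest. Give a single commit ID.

After op 1 (commit): HEAD=main@B [main=B]
After op 2 (branch): HEAD=main@B [feat=B main=B]
After op 3 (commit): HEAD=main@C [feat=B main=C]
After op 4 (merge): HEAD=main@D [feat=B main=D]
After op 5 (branch): HEAD=main@D [dev=D feat=B main=D]
After op 6 (checkout): HEAD=dev@D [dev=D feat=B main=D]
After op 7 (commit): HEAD=dev@E [dev=E feat=B main=D]
After op 8 (commit): HEAD=dev@F [dev=F feat=B main=D]
After op 9 (merge): HEAD=dev@G [dev=G feat=B main=D]
After op 10 (checkout): HEAD=feat@B [dev=G feat=B main=D]
ancestors(feat=B): ['A', 'B']
ancestors(dev=G): ['A', 'B', 'C', 'D', 'E', 'F', 'G']
common: ['A', 'B']

Answer: B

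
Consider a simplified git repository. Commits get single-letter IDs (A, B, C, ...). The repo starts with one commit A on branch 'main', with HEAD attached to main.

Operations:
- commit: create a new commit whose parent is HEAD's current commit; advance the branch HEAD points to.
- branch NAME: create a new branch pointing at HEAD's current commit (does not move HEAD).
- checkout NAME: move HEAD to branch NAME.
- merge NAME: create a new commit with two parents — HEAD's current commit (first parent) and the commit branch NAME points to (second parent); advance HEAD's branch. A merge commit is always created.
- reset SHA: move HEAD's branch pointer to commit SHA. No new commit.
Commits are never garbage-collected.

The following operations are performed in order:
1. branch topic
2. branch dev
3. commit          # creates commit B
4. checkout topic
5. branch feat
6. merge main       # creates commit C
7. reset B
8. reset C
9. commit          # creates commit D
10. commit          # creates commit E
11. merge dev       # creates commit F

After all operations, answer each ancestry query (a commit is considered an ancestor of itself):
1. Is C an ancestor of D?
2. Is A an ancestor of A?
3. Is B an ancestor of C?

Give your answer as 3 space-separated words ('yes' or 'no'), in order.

After op 1 (branch): HEAD=main@A [main=A topic=A]
After op 2 (branch): HEAD=main@A [dev=A main=A topic=A]
After op 3 (commit): HEAD=main@B [dev=A main=B topic=A]
After op 4 (checkout): HEAD=topic@A [dev=A main=B topic=A]
After op 5 (branch): HEAD=topic@A [dev=A feat=A main=B topic=A]
After op 6 (merge): HEAD=topic@C [dev=A feat=A main=B topic=C]
After op 7 (reset): HEAD=topic@B [dev=A feat=A main=B topic=B]
After op 8 (reset): HEAD=topic@C [dev=A feat=A main=B topic=C]
After op 9 (commit): HEAD=topic@D [dev=A feat=A main=B topic=D]
After op 10 (commit): HEAD=topic@E [dev=A feat=A main=B topic=E]
After op 11 (merge): HEAD=topic@F [dev=A feat=A main=B topic=F]
ancestors(D) = {A,B,C,D}; C in? yes
ancestors(A) = {A}; A in? yes
ancestors(C) = {A,B,C}; B in? yes

Answer: yes yes yes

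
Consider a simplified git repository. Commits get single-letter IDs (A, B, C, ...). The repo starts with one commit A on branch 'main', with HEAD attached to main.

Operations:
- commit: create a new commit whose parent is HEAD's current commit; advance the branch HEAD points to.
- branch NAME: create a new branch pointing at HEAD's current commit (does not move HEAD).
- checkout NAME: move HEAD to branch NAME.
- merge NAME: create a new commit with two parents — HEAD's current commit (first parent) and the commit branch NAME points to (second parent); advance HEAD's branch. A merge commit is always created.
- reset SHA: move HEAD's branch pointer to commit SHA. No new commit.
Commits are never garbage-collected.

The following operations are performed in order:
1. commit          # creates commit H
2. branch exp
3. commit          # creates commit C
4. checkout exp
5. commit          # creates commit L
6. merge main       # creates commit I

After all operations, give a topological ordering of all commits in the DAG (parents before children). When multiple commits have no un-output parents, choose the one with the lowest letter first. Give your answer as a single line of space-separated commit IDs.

After op 1 (commit): HEAD=main@H [main=H]
After op 2 (branch): HEAD=main@H [exp=H main=H]
After op 3 (commit): HEAD=main@C [exp=H main=C]
After op 4 (checkout): HEAD=exp@H [exp=H main=C]
After op 5 (commit): HEAD=exp@L [exp=L main=C]
After op 6 (merge): HEAD=exp@I [exp=I main=C]
commit A: parents=[]
commit C: parents=['H']
commit H: parents=['A']
commit I: parents=['L', 'C']
commit L: parents=['H']

Answer: A H C L I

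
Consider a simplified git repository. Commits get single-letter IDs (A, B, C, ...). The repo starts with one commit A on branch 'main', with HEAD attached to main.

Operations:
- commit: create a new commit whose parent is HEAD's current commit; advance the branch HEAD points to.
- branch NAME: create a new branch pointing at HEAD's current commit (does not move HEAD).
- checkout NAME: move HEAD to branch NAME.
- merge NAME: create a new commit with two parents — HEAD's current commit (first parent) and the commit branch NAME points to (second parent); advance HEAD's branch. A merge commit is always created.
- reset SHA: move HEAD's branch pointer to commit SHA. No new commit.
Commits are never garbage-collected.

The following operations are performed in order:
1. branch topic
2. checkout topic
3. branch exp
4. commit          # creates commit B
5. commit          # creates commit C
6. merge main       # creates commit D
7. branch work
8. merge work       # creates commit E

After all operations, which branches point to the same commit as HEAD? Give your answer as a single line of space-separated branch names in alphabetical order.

After op 1 (branch): HEAD=main@A [main=A topic=A]
After op 2 (checkout): HEAD=topic@A [main=A topic=A]
After op 3 (branch): HEAD=topic@A [exp=A main=A topic=A]
After op 4 (commit): HEAD=topic@B [exp=A main=A topic=B]
After op 5 (commit): HEAD=topic@C [exp=A main=A topic=C]
After op 6 (merge): HEAD=topic@D [exp=A main=A topic=D]
After op 7 (branch): HEAD=topic@D [exp=A main=A topic=D work=D]
After op 8 (merge): HEAD=topic@E [exp=A main=A topic=E work=D]

Answer: topic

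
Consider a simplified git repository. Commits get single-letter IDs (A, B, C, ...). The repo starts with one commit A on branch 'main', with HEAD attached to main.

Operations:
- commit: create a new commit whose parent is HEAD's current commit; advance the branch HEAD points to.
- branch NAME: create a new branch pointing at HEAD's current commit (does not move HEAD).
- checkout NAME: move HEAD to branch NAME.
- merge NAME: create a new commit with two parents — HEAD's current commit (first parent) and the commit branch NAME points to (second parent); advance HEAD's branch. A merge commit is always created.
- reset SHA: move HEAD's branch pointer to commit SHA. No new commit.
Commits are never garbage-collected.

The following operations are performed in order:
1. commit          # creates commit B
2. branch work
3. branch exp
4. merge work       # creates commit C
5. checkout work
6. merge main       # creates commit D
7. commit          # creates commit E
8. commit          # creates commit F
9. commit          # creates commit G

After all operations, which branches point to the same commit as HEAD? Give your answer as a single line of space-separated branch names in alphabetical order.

After op 1 (commit): HEAD=main@B [main=B]
After op 2 (branch): HEAD=main@B [main=B work=B]
After op 3 (branch): HEAD=main@B [exp=B main=B work=B]
After op 4 (merge): HEAD=main@C [exp=B main=C work=B]
After op 5 (checkout): HEAD=work@B [exp=B main=C work=B]
After op 6 (merge): HEAD=work@D [exp=B main=C work=D]
After op 7 (commit): HEAD=work@E [exp=B main=C work=E]
After op 8 (commit): HEAD=work@F [exp=B main=C work=F]
After op 9 (commit): HEAD=work@G [exp=B main=C work=G]

Answer: work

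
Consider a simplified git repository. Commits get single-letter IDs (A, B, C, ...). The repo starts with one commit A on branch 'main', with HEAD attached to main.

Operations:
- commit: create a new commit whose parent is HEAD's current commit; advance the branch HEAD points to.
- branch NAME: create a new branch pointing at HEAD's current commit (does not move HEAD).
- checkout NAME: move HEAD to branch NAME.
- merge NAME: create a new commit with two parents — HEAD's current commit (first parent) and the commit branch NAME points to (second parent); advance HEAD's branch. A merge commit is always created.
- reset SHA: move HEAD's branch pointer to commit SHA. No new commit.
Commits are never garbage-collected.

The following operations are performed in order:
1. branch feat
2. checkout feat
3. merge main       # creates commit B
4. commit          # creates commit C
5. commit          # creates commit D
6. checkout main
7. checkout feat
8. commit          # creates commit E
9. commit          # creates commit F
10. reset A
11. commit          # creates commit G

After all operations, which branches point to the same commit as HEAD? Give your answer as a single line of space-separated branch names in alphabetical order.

Answer: feat

Derivation:
After op 1 (branch): HEAD=main@A [feat=A main=A]
After op 2 (checkout): HEAD=feat@A [feat=A main=A]
After op 3 (merge): HEAD=feat@B [feat=B main=A]
After op 4 (commit): HEAD=feat@C [feat=C main=A]
After op 5 (commit): HEAD=feat@D [feat=D main=A]
After op 6 (checkout): HEAD=main@A [feat=D main=A]
After op 7 (checkout): HEAD=feat@D [feat=D main=A]
After op 8 (commit): HEAD=feat@E [feat=E main=A]
After op 9 (commit): HEAD=feat@F [feat=F main=A]
After op 10 (reset): HEAD=feat@A [feat=A main=A]
After op 11 (commit): HEAD=feat@G [feat=G main=A]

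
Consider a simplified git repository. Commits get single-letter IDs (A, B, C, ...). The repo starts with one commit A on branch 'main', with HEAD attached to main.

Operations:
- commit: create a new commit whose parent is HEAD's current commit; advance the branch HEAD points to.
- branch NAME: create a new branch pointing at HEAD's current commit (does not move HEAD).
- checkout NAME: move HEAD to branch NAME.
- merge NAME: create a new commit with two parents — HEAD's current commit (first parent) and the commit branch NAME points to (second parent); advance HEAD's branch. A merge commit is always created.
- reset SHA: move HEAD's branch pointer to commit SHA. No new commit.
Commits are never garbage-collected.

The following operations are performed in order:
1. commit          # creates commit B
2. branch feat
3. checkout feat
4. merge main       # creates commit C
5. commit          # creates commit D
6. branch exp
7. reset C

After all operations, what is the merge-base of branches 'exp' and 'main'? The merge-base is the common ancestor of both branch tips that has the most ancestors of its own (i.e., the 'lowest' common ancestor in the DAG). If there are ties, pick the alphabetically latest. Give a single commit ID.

Answer: B

Derivation:
After op 1 (commit): HEAD=main@B [main=B]
After op 2 (branch): HEAD=main@B [feat=B main=B]
After op 3 (checkout): HEAD=feat@B [feat=B main=B]
After op 4 (merge): HEAD=feat@C [feat=C main=B]
After op 5 (commit): HEAD=feat@D [feat=D main=B]
After op 6 (branch): HEAD=feat@D [exp=D feat=D main=B]
After op 7 (reset): HEAD=feat@C [exp=D feat=C main=B]
ancestors(exp=D): ['A', 'B', 'C', 'D']
ancestors(main=B): ['A', 'B']
common: ['A', 'B']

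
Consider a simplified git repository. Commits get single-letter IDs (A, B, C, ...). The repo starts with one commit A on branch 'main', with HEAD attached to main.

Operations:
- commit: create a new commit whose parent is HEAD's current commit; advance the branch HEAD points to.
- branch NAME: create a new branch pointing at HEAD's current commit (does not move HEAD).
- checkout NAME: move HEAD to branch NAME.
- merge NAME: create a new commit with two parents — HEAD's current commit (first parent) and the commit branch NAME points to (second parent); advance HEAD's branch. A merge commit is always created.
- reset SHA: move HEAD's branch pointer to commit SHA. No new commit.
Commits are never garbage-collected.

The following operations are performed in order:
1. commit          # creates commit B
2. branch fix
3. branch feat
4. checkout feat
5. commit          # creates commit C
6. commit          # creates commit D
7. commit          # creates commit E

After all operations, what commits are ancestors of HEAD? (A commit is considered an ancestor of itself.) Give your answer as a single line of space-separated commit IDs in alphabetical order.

Answer: A B C D E

Derivation:
After op 1 (commit): HEAD=main@B [main=B]
After op 2 (branch): HEAD=main@B [fix=B main=B]
After op 3 (branch): HEAD=main@B [feat=B fix=B main=B]
After op 4 (checkout): HEAD=feat@B [feat=B fix=B main=B]
After op 5 (commit): HEAD=feat@C [feat=C fix=B main=B]
After op 6 (commit): HEAD=feat@D [feat=D fix=B main=B]
After op 7 (commit): HEAD=feat@E [feat=E fix=B main=B]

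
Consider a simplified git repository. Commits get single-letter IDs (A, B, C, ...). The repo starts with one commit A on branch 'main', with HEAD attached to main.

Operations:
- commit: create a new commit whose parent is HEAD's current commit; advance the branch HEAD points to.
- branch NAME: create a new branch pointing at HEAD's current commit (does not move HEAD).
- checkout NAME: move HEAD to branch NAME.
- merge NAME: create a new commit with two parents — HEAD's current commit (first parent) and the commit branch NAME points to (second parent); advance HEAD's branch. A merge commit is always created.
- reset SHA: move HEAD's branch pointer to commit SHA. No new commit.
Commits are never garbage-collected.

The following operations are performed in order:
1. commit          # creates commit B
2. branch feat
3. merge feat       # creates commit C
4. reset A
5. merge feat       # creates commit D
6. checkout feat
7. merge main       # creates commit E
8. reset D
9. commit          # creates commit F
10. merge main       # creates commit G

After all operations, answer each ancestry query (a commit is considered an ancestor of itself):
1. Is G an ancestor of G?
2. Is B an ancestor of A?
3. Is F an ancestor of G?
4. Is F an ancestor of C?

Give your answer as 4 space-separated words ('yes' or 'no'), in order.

Answer: yes no yes no

Derivation:
After op 1 (commit): HEAD=main@B [main=B]
After op 2 (branch): HEAD=main@B [feat=B main=B]
After op 3 (merge): HEAD=main@C [feat=B main=C]
After op 4 (reset): HEAD=main@A [feat=B main=A]
After op 5 (merge): HEAD=main@D [feat=B main=D]
After op 6 (checkout): HEAD=feat@B [feat=B main=D]
After op 7 (merge): HEAD=feat@E [feat=E main=D]
After op 8 (reset): HEAD=feat@D [feat=D main=D]
After op 9 (commit): HEAD=feat@F [feat=F main=D]
After op 10 (merge): HEAD=feat@G [feat=G main=D]
ancestors(G) = {A,B,D,F,G}; G in? yes
ancestors(A) = {A}; B in? no
ancestors(G) = {A,B,D,F,G}; F in? yes
ancestors(C) = {A,B,C}; F in? no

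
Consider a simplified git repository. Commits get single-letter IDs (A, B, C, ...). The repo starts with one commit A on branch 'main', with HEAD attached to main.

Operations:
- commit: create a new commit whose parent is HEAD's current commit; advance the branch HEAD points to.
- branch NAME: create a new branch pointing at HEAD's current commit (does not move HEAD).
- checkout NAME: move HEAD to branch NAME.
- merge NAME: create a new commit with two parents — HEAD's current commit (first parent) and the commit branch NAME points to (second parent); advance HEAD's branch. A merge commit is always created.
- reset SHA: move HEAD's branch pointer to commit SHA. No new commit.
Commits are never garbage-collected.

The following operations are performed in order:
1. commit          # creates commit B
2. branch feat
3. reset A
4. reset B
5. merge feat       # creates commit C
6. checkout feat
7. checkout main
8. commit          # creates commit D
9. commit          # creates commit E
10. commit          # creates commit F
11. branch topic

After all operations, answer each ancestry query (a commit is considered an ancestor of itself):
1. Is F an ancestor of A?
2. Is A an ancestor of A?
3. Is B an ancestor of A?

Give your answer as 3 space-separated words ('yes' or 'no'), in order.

After op 1 (commit): HEAD=main@B [main=B]
After op 2 (branch): HEAD=main@B [feat=B main=B]
After op 3 (reset): HEAD=main@A [feat=B main=A]
After op 4 (reset): HEAD=main@B [feat=B main=B]
After op 5 (merge): HEAD=main@C [feat=B main=C]
After op 6 (checkout): HEAD=feat@B [feat=B main=C]
After op 7 (checkout): HEAD=main@C [feat=B main=C]
After op 8 (commit): HEAD=main@D [feat=B main=D]
After op 9 (commit): HEAD=main@E [feat=B main=E]
After op 10 (commit): HEAD=main@F [feat=B main=F]
After op 11 (branch): HEAD=main@F [feat=B main=F topic=F]
ancestors(A) = {A}; F in? no
ancestors(A) = {A}; A in? yes
ancestors(A) = {A}; B in? no

Answer: no yes no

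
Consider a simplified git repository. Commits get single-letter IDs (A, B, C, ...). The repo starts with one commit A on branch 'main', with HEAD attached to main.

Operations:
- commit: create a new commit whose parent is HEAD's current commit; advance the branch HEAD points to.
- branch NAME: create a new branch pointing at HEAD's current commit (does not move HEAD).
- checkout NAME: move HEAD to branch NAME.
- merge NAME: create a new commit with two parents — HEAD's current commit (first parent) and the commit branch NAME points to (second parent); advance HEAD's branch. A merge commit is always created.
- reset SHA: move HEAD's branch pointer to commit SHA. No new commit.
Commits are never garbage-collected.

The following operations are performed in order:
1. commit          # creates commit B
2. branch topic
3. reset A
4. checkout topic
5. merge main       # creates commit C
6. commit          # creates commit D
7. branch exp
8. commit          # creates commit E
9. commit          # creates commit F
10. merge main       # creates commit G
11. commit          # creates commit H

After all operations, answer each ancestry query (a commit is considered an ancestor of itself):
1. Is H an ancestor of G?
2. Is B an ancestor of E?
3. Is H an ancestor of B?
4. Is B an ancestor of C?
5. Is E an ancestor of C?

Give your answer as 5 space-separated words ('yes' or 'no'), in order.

Answer: no yes no yes no

Derivation:
After op 1 (commit): HEAD=main@B [main=B]
After op 2 (branch): HEAD=main@B [main=B topic=B]
After op 3 (reset): HEAD=main@A [main=A topic=B]
After op 4 (checkout): HEAD=topic@B [main=A topic=B]
After op 5 (merge): HEAD=topic@C [main=A topic=C]
After op 6 (commit): HEAD=topic@D [main=A topic=D]
After op 7 (branch): HEAD=topic@D [exp=D main=A topic=D]
After op 8 (commit): HEAD=topic@E [exp=D main=A topic=E]
After op 9 (commit): HEAD=topic@F [exp=D main=A topic=F]
After op 10 (merge): HEAD=topic@G [exp=D main=A topic=G]
After op 11 (commit): HEAD=topic@H [exp=D main=A topic=H]
ancestors(G) = {A,B,C,D,E,F,G}; H in? no
ancestors(E) = {A,B,C,D,E}; B in? yes
ancestors(B) = {A,B}; H in? no
ancestors(C) = {A,B,C}; B in? yes
ancestors(C) = {A,B,C}; E in? no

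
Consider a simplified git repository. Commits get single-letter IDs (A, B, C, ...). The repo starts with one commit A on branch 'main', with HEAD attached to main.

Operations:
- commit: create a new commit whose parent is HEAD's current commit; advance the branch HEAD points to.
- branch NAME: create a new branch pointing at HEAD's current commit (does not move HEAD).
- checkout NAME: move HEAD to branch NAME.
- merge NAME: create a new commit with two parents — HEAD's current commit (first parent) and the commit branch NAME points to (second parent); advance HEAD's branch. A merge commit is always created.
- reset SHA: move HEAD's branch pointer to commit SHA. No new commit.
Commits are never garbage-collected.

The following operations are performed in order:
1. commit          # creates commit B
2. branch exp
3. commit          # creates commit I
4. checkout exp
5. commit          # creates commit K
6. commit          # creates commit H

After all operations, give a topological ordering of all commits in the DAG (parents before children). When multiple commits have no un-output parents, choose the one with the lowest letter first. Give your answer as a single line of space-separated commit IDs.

After op 1 (commit): HEAD=main@B [main=B]
After op 2 (branch): HEAD=main@B [exp=B main=B]
After op 3 (commit): HEAD=main@I [exp=B main=I]
After op 4 (checkout): HEAD=exp@B [exp=B main=I]
After op 5 (commit): HEAD=exp@K [exp=K main=I]
After op 6 (commit): HEAD=exp@H [exp=H main=I]
commit A: parents=[]
commit B: parents=['A']
commit H: parents=['K']
commit I: parents=['B']
commit K: parents=['B']

Answer: A B I K H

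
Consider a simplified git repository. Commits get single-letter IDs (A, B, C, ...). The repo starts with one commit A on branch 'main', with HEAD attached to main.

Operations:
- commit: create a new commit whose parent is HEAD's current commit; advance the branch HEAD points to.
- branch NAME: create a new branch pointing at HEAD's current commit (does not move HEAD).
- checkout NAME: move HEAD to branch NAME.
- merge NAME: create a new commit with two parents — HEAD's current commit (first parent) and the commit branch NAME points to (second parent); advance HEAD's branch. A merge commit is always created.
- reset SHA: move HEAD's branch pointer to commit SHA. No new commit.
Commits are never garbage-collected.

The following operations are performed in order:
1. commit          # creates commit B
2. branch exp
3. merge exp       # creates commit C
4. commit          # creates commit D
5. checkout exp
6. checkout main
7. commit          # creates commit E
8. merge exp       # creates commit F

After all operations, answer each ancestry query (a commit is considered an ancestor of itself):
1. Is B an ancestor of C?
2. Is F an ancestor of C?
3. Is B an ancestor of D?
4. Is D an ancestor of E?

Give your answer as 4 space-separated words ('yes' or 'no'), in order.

After op 1 (commit): HEAD=main@B [main=B]
After op 2 (branch): HEAD=main@B [exp=B main=B]
After op 3 (merge): HEAD=main@C [exp=B main=C]
After op 4 (commit): HEAD=main@D [exp=B main=D]
After op 5 (checkout): HEAD=exp@B [exp=B main=D]
After op 6 (checkout): HEAD=main@D [exp=B main=D]
After op 7 (commit): HEAD=main@E [exp=B main=E]
After op 8 (merge): HEAD=main@F [exp=B main=F]
ancestors(C) = {A,B,C}; B in? yes
ancestors(C) = {A,B,C}; F in? no
ancestors(D) = {A,B,C,D}; B in? yes
ancestors(E) = {A,B,C,D,E}; D in? yes

Answer: yes no yes yes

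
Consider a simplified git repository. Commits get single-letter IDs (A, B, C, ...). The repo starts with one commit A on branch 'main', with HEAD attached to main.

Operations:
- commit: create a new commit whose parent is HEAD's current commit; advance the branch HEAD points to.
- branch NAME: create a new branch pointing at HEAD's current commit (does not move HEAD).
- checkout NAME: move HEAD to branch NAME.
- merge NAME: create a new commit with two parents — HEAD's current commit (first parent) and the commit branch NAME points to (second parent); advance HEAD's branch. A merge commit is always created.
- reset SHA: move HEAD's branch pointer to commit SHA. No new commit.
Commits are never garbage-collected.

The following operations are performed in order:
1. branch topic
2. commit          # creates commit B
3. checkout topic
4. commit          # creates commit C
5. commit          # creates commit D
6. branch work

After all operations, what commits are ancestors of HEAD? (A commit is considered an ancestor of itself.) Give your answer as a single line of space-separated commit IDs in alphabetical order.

Answer: A C D

Derivation:
After op 1 (branch): HEAD=main@A [main=A topic=A]
After op 2 (commit): HEAD=main@B [main=B topic=A]
After op 3 (checkout): HEAD=topic@A [main=B topic=A]
After op 4 (commit): HEAD=topic@C [main=B topic=C]
After op 5 (commit): HEAD=topic@D [main=B topic=D]
After op 6 (branch): HEAD=topic@D [main=B topic=D work=D]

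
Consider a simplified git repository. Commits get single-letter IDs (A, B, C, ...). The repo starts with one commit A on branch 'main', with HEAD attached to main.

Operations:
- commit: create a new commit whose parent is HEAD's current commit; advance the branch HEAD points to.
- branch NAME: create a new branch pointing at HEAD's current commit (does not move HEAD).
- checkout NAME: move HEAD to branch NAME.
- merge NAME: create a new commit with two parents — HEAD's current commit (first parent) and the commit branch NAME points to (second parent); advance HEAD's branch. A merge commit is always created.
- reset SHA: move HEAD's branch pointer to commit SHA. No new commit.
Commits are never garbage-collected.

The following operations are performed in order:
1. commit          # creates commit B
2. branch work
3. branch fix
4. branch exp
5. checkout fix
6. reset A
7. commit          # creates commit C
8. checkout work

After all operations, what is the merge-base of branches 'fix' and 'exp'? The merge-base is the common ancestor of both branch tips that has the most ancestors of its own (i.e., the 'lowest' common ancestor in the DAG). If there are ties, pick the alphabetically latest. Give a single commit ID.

Answer: A

Derivation:
After op 1 (commit): HEAD=main@B [main=B]
After op 2 (branch): HEAD=main@B [main=B work=B]
After op 3 (branch): HEAD=main@B [fix=B main=B work=B]
After op 4 (branch): HEAD=main@B [exp=B fix=B main=B work=B]
After op 5 (checkout): HEAD=fix@B [exp=B fix=B main=B work=B]
After op 6 (reset): HEAD=fix@A [exp=B fix=A main=B work=B]
After op 7 (commit): HEAD=fix@C [exp=B fix=C main=B work=B]
After op 8 (checkout): HEAD=work@B [exp=B fix=C main=B work=B]
ancestors(fix=C): ['A', 'C']
ancestors(exp=B): ['A', 'B']
common: ['A']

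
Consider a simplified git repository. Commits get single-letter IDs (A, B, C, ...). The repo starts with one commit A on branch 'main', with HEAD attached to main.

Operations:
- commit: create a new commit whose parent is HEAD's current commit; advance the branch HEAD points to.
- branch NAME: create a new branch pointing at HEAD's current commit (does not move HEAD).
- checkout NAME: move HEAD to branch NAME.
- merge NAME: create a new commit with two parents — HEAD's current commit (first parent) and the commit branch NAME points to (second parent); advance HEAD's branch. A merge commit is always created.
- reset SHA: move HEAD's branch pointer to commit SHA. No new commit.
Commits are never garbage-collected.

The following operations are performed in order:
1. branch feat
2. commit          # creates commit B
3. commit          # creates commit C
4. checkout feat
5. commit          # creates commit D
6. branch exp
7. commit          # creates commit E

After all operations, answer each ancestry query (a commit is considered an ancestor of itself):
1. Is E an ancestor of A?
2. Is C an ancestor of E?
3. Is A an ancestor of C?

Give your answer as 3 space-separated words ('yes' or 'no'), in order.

Answer: no no yes

Derivation:
After op 1 (branch): HEAD=main@A [feat=A main=A]
After op 2 (commit): HEAD=main@B [feat=A main=B]
After op 3 (commit): HEAD=main@C [feat=A main=C]
After op 4 (checkout): HEAD=feat@A [feat=A main=C]
After op 5 (commit): HEAD=feat@D [feat=D main=C]
After op 6 (branch): HEAD=feat@D [exp=D feat=D main=C]
After op 7 (commit): HEAD=feat@E [exp=D feat=E main=C]
ancestors(A) = {A}; E in? no
ancestors(E) = {A,D,E}; C in? no
ancestors(C) = {A,B,C}; A in? yes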